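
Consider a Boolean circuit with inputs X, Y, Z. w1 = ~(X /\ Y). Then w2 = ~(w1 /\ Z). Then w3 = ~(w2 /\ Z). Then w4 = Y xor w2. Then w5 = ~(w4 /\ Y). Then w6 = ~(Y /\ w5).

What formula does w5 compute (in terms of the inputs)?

w1 = ~(X /\ Y)
w2 = ~(w1 /\ Z) = ~((~(X /\ Y)) /\ Z)
w4 = Y xor w2 = Y xor (~((~(X /\ Y)) /\ Z))
w5 = ~(w4 /\ Y) = ~((Y xor (~((~(X /\ Y)) /\ Z))) /\ Y)

~((Y xor (~((~(X /\ Y)) /\ Z))) /\ Y)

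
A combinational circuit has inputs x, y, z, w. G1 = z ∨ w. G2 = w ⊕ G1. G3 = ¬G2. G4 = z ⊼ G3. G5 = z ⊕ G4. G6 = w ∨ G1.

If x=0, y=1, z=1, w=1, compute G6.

1

G1 = 1 ∨ 1 = 1
G6 = 1 ∨ 1 = 1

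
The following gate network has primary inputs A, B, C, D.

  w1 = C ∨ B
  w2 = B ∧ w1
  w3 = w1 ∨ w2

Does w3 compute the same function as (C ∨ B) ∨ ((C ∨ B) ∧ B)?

w1 = C ∨ B
w2 = B ∧ w1 = B ∧ (C ∨ B)
w3 = w1 ∨ w2 = (C ∨ B) ∨ (B ∧ (C ∨ B))
At A=0, B=0, C=0, D=0: circuit gives 0, formula gives 0.
At A=0, B=0, C=1, D=0: circuit gives 1, formula gives 1.
Agrees on all 16 inputs.

Yes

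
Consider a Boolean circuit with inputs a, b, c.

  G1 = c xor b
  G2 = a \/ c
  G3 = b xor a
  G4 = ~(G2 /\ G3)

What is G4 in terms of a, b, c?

G2 = a \/ c
G3 = b xor a
G4 = ~(G2 /\ G3) = ~((a \/ c) /\ (b xor a))

~((a \/ c) /\ (b xor a))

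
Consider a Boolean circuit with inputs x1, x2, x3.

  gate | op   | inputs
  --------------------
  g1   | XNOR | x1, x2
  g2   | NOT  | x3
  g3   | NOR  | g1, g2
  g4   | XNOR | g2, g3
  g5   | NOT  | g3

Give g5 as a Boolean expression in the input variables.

NOT ((x1 XNOR x2) NOR NOT x3)

g1 = x1 XNOR x2
g2 = NOT x3
g3 = g1 NOR g2 = (x1 XNOR x2) NOR NOT x3
g5 = NOT g3 = NOT ((x1 XNOR x2) NOR NOT x3)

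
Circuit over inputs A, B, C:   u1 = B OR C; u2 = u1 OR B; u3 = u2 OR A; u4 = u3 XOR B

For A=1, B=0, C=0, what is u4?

u1 = 0 OR 0 = 0
u2 = 0 OR 0 = 0
u3 = 0 OR 1 = 1
u4 = 1 XOR 0 = 1

1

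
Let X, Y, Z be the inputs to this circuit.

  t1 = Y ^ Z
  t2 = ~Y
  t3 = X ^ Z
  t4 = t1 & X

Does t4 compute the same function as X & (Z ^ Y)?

t1 = Y ^ Z
t4 = t1 & X = (Y ^ Z) & X
At X=0, Y=0, Z=0: circuit gives 0, formula gives 0.
At X=1, Y=0, Z=1: circuit gives 1, formula gives 1.
Agrees on all 8 inputs.

Yes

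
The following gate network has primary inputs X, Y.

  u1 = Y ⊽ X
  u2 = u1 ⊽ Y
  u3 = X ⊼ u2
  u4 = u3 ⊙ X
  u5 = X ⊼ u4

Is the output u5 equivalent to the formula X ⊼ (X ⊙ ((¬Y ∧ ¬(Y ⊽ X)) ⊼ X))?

Yes

u1 = Y ⊽ X
u2 = u1 ⊽ Y = (Y ⊽ X) ⊽ Y
u3 = X ⊼ u2 = X ⊼ ((Y ⊽ X) ⊽ Y)
u4 = u3 ⊙ X = (X ⊼ ((Y ⊽ X) ⊽ Y)) ⊙ X
u5 = X ⊼ u4 = X ⊼ ((X ⊼ ((Y ⊽ X) ⊽ Y)) ⊙ X)
At X=1, Y=1: circuit gives 0, formula gives 0.
At X=0, Y=0: circuit gives 1, formula gives 1.
Agrees on all 4 inputs.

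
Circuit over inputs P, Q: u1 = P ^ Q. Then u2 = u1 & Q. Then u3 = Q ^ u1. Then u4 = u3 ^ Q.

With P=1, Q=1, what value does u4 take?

u1 = 1 ^ 1 = 0
u3 = 1 ^ 0 = 1
u4 = 1 ^ 1 = 0

0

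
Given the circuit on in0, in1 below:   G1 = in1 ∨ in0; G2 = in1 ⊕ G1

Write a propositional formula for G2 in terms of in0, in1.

G1 = in1 ∨ in0
G2 = in1 ⊕ G1 = in1 ⊕ (in1 ∨ in0)

in1 ⊕ (in1 ∨ in0)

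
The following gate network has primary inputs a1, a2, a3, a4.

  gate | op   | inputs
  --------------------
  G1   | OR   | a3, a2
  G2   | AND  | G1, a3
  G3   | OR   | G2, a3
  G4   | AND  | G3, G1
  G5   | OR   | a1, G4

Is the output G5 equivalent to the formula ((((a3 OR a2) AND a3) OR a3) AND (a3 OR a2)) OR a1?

G1 = a3 OR a2
G2 = G1 AND a3 = (a3 OR a2) AND a3
G3 = G2 OR a3 = ((a3 OR a2) AND a3) OR a3
G4 = G3 AND G1 = (((a3 OR a2) AND a3) OR a3) AND (a3 OR a2)
G5 = a1 OR G4 = a1 OR ((((a3 OR a2) AND a3) OR a3) AND (a3 OR a2))
At a1=0, a2=0, a3=0, a4=0: circuit gives 0, formula gives 0.
At a1=0, a2=0, a3=1, a4=0: circuit gives 1, formula gives 1.
Agrees on all 16 inputs.

Yes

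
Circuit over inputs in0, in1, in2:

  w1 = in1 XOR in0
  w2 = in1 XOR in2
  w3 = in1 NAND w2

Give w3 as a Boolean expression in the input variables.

in1 NAND (in1 XOR in2)

w2 = in1 XOR in2
w3 = in1 NAND w2 = in1 NAND (in1 XOR in2)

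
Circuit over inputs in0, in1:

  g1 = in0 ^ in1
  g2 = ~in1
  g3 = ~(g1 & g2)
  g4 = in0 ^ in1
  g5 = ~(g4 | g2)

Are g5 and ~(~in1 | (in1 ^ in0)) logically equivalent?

g2 = ~in1
g4 = in0 ^ in1
g5 = ~(g4 | g2) = ~((in0 ^ in1) | ~in1)
At in0=0, in1=0: circuit gives 0, formula gives 0.
At in0=1, in1=1: circuit gives 1, formula gives 1.
Agrees on all 4 inputs.

Yes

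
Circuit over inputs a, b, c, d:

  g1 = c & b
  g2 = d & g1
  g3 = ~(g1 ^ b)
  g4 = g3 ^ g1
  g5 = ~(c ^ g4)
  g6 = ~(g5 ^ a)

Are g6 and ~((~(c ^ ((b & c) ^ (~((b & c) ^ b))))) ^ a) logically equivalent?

g1 = c & b
g3 = ~(g1 ^ b) = ~((c & b) ^ b)
g4 = g3 ^ g1 = (~((c & b) ^ b)) ^ (c & b)
g5 = ~(c ^ g4) = ~(c ^ ((~((c & b) ^ b)) ^ (c & b)))
g6 = ~(g5 ^ a) = ~((~(c ^ ((~((c & b) ^ b)) ^ (c & b)))) ^ a)
At a=0, b=0, c=1, d=0: circuit gives 0, formula gives 0.
At a=0, b=0, c=0, d=0: circuit gives 1, formula gives 1.
Agrees on all 16 inputs.

Yes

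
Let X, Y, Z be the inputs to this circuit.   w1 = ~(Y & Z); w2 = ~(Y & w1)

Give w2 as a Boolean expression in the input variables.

w1 = ~(Y & Z)
w2 = ~(Y & w1) = ~(Y & (~(Y & Z)))

~(Y & (~(Y & Z)))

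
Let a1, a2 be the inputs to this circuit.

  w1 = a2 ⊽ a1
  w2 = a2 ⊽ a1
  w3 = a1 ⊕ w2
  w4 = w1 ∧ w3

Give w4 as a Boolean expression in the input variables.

(a2 ⊽ a1) ∧ (a1 ⊕ (a2 ⊽ a1))

w1 = a2 ⊽ a1
w2 = a2 ⊽ a1
w3 = a1 ⊕ w2 = a1 ⊕ (a2 ⊽ a1)
w4 = w1 ∧ w3 = (a2 ⊽ a1) ∧ (a1 ⊕ (a2 ⊽ a1))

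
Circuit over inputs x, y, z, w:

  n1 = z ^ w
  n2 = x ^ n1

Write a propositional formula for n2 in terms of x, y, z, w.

x ^ (z ^ w)

n1 = z ^ w
n2 = x ^ n1 = x ^ (z ^ w)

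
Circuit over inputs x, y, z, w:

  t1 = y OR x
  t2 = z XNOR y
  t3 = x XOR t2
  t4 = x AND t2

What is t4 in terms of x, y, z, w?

t2 = z XNOR y
t4 = x AND t2 = x AND (z XNOR y)

x AND (z XNOR y)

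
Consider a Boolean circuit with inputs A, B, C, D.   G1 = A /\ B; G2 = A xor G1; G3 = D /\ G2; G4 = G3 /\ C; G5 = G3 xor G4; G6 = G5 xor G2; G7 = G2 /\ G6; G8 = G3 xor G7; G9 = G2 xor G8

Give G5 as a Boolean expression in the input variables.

G1 = A /\ B
G2 = A xor G1 = A xor (A /\ B)
G3 = D /\ G2 = D /\ (A xor (A /\ B))
G4 = G3 /\ C = (D /\ (A xor (A /\ B))) /\ C
G5 = G3 xor G4 = (D /\ (A xor (A /\ B))) xor ((D /\ (A xor (A /\ B))) /\ C)

(D /\ (A xor (A /\ B))) xor ((D /\ (A xor (A /\ B))) /\ C)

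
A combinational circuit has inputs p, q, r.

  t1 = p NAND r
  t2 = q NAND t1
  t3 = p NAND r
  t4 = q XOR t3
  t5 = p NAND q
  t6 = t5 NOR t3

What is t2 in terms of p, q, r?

t1 = p NAND r
t2 = q NAND t1 = q NAND (p NAND r)

q NAND (p NAND r)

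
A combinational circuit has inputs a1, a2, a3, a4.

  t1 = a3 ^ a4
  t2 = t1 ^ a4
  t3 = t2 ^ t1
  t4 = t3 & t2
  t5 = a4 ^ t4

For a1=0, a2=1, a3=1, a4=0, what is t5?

0

t1 = 1 ^ 0 = 1
t2 = 1 ^ 0 = 1
t3 = 1 ^ 1 = 0
t4 = 0 & 1 = 0
t5 = 0 ^ 0 = 0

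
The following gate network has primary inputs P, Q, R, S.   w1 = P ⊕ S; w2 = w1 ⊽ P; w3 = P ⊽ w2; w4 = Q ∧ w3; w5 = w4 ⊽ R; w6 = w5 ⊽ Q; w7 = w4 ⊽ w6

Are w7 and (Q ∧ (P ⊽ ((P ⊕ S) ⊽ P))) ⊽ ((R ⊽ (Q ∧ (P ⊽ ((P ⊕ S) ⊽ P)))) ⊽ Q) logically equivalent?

w1 = P ⊕ S
w2 = w1 ⊽ P = (P ⊕ S) ⊽ P
w3 = P ⊽ w2 = P ⊽ ((P ⊕ S) ⊽ P)
w4 = Q ∧ w3 = Q ∧ (P ⊽ ((P ⊕ S) ⊽ P))
w5 = w4 ⊽ R = (Q ∧ (P ⊽ ((P ⊕ S) ⊽ P))) ⊽ R
w6 = w5 ⊽ Q = ((Q ∧ (P ⊽ ((P ⊕ S) ⊽ P))) ⊽ R) ⊽ Q
w7 = w4 ⊽ w6 = (Q ∧ (P ⊽ ((P ⊕ S) ⊽ P))) ⊽ (((Q ∧ (P ⊽ ((P ⊕ S) ⊽ P))) ⊽ R) ⊽ Q)
At P=0, Q=0, R=1, S=0: circuit gives 0, formula gives 0.
At P=0, Q=0, R=0, S=0: circuit gives 1, formula gives 1.
Agrees on all 16 inputs.

Yes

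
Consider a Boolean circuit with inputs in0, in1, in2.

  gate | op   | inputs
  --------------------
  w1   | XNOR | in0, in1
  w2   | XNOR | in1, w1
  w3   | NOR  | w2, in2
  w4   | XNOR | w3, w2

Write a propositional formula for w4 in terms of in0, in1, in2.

w1 = in0 XNOR in1
w2 = in1 XNOR w1 = in1 XNOR (in0 XNOR in1)
w3 = w2 NOR in2 = (in1 XNOR (in0 XNOR in1)) NOR in2
w4 = w3 XNOR w2 = ((in1 XNOR (in0 XNOR in1)) NOR in2) XNOR (in1 XNOR (in0 XNOR in1))

((in1 XNOR (in0 XNOR in1)) NOR in2) XNOR (in1 XNOR (in0 XNOR in1))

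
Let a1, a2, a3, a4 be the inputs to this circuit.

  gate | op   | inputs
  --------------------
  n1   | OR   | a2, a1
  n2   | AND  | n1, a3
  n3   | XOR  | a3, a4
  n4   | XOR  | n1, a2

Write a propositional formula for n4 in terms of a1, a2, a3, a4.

n1 = a2 OR a1
n4 = n1 XOR a2 = (a2 OR a1) XOR a2

(a2 OR a1) XOR a2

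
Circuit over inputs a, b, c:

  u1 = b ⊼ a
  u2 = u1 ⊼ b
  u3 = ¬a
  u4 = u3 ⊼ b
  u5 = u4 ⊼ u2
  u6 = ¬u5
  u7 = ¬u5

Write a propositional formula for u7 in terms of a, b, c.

u1 = b ⊼ a
u2 = u1 ⊼ b = (b ⊼ a) ⊼ b
u3 = ¬a
u4 = u3 ⊼ b = ¬a ⊼ b
u5 = u4 ⊼ u2 = (¬a ⊼ b) ⊼ ((b ⊼ a) ⊼ b)
u7 = ¬u5 = ¬((¬a ⊼ b) ⊼ ((b ⊼ a) ⊼ b))

¬((¬a ⊼ b) ⊼ ((b ⊼ a) ⊼ b))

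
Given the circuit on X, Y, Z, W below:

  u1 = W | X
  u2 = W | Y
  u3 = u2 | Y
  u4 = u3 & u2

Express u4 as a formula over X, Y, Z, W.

((W | Y) | Y) & (W | Y)

u2 = W | Y
u3 = u2 | Y = (W | Y) | Y
u4 = u3 & u2 = ((W | Y) | Y) & (W | Y)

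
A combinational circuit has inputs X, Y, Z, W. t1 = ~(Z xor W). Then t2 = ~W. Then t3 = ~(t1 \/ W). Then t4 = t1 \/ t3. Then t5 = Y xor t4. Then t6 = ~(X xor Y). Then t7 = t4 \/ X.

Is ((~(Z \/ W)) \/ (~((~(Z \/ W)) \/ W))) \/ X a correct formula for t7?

No

t1 = ~(Z xor W)
t3 = ~(t1 \/ W) = ~((~(Z xor W)) \/ W)
t4 = t1 \/ t3 = (~(Z xor W)) \/ (~((~(Z xor W)) \/ W))
t7 = t4 \/ X = ((~(Z xor W)) \/ (~((~(Z xor W)) \/ W))) \/ X
At X=0, Y=0, Z=1, W=1: circuit gives 1, formula gives 0.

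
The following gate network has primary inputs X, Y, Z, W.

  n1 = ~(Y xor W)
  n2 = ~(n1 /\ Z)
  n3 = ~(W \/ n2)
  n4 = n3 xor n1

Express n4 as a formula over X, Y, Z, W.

(~(W \/ (~((~(Y xor W)) /\ Z)))) xor (~(Y xor W))

n1 = ~(Y xor W)
n2 = ~(n1 /\ Z) = ~((~(Y xor W)) /\ Z)
n3 = ~(W \/ n2) = ~(W \/ (~((~(Y xor W)) /\ Z)))
n4 = n3 xor n1 = (~(W \/ (~((~(Y xor W)) /\ Z)))) xor (~(Y xor W))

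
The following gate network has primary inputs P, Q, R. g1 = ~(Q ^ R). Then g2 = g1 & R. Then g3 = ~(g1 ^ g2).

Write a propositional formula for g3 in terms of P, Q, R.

~((~(Q ^ R)) ^ ((~(Q ^ R)) & R))

g1 = ~(Q ^ R)
g2 = g1 & R = (~(Q ^ R)) & R
g3 = ~(g1 ^ g2) = ~((~(Q ^ R)) ^ ((~(Q ^ R)) & R))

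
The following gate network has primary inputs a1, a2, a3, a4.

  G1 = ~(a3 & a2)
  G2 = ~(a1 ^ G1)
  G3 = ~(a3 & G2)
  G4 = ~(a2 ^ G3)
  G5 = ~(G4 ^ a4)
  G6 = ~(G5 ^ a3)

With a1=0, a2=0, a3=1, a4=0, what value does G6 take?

G1 = ~(1 & 0) = 1
G2 = ~(0 ^ 1) = 0
G3 = ~(1 & 0) = 1
G4 = ~(0 ^ 1) = 0
G5 = ~(0 ^ 0) = 1
G6 = ~(1 ^ 1) = 1

1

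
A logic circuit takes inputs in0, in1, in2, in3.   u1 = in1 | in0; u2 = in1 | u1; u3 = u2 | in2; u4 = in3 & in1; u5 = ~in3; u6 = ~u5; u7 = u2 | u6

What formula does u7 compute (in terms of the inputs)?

(in1 | (in1 | in0)) | ~~in3

u1 = in1 | in0
u2 = in1 | u1 = in1 | (in1 | in0)
u5 = ~in3
u6 = ~u5 = ~~in3
u7 = u2 | u6 = (in1 | (in1 | in0)) | ~~in3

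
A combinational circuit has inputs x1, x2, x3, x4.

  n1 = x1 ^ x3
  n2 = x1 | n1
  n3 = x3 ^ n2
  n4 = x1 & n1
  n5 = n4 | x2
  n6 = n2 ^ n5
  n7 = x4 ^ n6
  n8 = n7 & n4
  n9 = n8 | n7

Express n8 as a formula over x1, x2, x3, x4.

(x4 ^ ((x1 | (x1 ^ x3)) ^ ((x1 & (x1 ^ x3)) | x2))) & (x1 & (x1 ^ x3))

n1 = x1 ^ x3
n2 = x1 | n1 = x1 | (x1 ^ x3)
n4 = x1 & n1 = x1 & (x1 ^ x3)
n5 = n4 | x2 = (x1 & (x1 ^ x3)) | x2
n6 = n2 ^ n5 = (x1 | (x1 ^ x3)) ^ ((x1 & (x1 ^ x3)) | x2)
n7 = x4 ^ n6 = x4 ^ ((x1 | (x1 ^ x3)) ^ ((x1 & (x1 ^ x3)) | x2))
n8 = n7 & n4 = (x4 ^ ((x1 | (x1 ^ x3)) ^ ((x1 & (x1 ^ x3)) | x2))) & (x1 & (x1 ^ x3))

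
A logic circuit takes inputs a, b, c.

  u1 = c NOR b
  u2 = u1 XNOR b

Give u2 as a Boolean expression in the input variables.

u1 = c NOR b
u2 = u1 XNOR b = (c NOR b) XNOR b

(c NOR b) XNOR b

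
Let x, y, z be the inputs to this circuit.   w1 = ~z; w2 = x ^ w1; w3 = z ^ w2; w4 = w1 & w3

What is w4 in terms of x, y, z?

~z & (z ^ (x ^ ~z))

w1 = ~z
w2 = x ^ w1 = x ^ ~z
w3 = z ^ w2 = z ^ (x ^ ~z)
w4 = w1 & w3 = ~z & (z ^ (x ^ ~z))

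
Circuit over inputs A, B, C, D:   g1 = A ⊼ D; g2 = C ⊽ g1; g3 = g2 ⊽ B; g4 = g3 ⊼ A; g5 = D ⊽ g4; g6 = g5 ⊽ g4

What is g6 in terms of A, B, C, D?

(D ⊽ (((C ⊽ (A ⊼ D)) ⊽ B) ⊼ A)) ⊽ (((C ⊽ (A ⊼ D)) ⊽ B) ⊼ A)

g1 = A ⊼ D
g2 = C ⊽ g1 = C ⊽ (A ⊼ D)
g3 = g2 ⊽ B = (C ⊽ (A ⊼ D)) ⊽ B
g4 = g3 ⊼ A = ((C ⊽ (A ⊼ D)) ⊽ B) ⊼ A
g5 = D ⊽ g4 = D ⊽ (((C ⊽ (A ⊼ D)) ⊽ B) ⊼ A)
g6 = g5 ⊽ g4 = (D ⊽ (((C ⊽ (A ⊼ D)) ⊽ B) ⊼ A)) ⊽ (((C ⊽ (A ⊼ D)) ⊽ B) ⊼ A)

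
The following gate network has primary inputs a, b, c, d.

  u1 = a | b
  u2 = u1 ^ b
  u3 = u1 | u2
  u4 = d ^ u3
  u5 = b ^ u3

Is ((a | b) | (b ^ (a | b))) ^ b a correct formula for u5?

u1 = a | b
u2 = u1 ^ b = (a | b) ^ b
u3 = u1 | u2 = (a | b) | ((a | b) ^ b)
u5 = b ^ u3 = b ^ ((a | b) | ((a | b) ^ b))
At a=0, b=0, c=0, d=0: circuit gives 0, formula gives 0.
At a=1, b=0, c=0, d=0: circuit gives 1, formula gives 1.
Agrees on all 16 inputs.

Yes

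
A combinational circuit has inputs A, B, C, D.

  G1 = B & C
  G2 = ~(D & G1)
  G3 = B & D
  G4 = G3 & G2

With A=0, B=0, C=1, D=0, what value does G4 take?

G1 = 0 & 1 = 0
G2 = ~(0 & 0) = 1
G3 = 0 & 0 = 0
G4 = 0 & 1 = 0

0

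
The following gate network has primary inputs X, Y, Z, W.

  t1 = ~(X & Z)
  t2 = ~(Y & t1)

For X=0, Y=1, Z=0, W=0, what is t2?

t1 = ~(0 & 0) = 1
t2 = ~(1 & 1) = 0

0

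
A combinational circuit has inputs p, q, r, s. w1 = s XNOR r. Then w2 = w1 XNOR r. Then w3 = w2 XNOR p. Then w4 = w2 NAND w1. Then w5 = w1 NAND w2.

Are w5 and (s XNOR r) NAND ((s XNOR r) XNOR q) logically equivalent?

w1 = s XNOR r
w2 = w1 XNOR r = (s XNOR r) XNOR r
w5 = w1 NAND w2 = (s XNOR r) NAND ((s XNOR r) XNOR r)
At p=0, q=0, r=1, s=1: circuit gives 0, formula gives 1.

No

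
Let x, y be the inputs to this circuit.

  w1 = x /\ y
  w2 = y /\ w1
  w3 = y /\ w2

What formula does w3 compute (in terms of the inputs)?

w1 = x /\ y
w2 = y /\ w1 = y /\ (x /\ y)
w3 = y /\ w2 = y /\ (y /\ (x /\ y))

y /\ (y /\ (x /\ y))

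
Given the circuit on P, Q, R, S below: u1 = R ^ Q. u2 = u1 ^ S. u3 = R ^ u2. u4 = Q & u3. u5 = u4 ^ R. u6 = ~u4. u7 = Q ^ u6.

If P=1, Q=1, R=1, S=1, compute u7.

u1 = 1 ^ 1 = 0
u2 = 0 ^ 1 = 1
u3 = 1 ^ 1 = 0
u4 = 1 & 0 = 0
u6 = ~0 = 1
u7 = 1 ^ 1 = 0

0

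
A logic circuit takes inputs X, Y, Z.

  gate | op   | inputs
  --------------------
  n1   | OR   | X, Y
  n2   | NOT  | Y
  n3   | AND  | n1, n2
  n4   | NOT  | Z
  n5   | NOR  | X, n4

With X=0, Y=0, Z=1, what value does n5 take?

1

n4 = NOT 1 = 0
n5 = 0 NOR 0 = 1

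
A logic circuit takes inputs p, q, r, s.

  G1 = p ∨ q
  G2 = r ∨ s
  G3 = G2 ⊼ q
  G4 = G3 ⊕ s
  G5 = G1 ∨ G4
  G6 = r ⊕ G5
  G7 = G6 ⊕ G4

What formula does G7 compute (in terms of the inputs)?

G1 = p ∨ q
G2 = r ∨ s
G3 = G2 ⊼ q = (r ∨ s) ⊼ q
G4 = G3 ⊕ s = ((r ∨ s) ⊼ q) ⊕ s
G5 = G1 ∨ G4 = (p ∨ q) ∨ (((r ∨ s) ⊼ q) ⊕ s)
G6 = r ⊕ G5 = r ⊕ ((p ∨ q) ∨ (((r ∨ s) ⊼ q) ⊕ s))
G7 = G6 ⊕ G4 = (r ⊕ ((p ∨ q) ∨ (((r ∨ s) ⊼ q) ⊕ s))) ⊕ (((r ∨ s) ⊼ q) ⊕ s)

(r ⊕ ((p ∨ q) ∨ (((r ∨ s) ⊼ q) ⊕ s))) ⊕ (((r ∨ s) ⊼ q) ⊕ s)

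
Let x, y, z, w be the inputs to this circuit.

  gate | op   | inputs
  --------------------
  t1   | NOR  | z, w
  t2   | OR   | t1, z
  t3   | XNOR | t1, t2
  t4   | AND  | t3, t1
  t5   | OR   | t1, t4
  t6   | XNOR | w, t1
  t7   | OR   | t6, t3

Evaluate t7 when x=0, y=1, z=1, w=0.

1

t1 = 1 NOR 0 = 0
t2 = 0 OR 1 = 1
t3 = 0 XNOR 1 = 0
t6 = 0 XNOR 0 = 1
t7 = 1 OR 0 = 1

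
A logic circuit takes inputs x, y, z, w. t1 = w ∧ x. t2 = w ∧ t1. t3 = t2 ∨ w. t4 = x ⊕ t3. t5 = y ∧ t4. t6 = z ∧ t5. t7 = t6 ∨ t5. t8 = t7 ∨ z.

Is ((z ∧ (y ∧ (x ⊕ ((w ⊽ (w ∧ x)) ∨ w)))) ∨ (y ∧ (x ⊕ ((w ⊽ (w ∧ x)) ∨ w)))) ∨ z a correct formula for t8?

t1 = w ∧ x
t2 = w ∧ t1 = w ∧ (w ∧ x)
t3 = t2 ∨ w = (w ∧ (w ∧ x)) ∨ w
t4 = x ⊕ t3 = x ⊕ ((w ∧ (w ∧ x)) ∨ w)
t5 = y ∧ t4 = y ∧ (x ⊕ ((w ∧ (w ∧ x)) ∨ w))
t6 = z ∧ t5 = z ∧ (y ∧ (x ⊕ ((w ∧ (w ∧ x)) ∨ w)))
t7 = t6 ∨ t5 = (z ∧ (y ∧ (x ⊕ ((w ∧ (w ∧ x)) ∨ w)))) ∨ (y ∧ (x ⊕ ((w ∧ (w ∧ x)) ∨ w)))
t8 = t7 ∨ z = ((z ∧ (y ∧ (x ⊕ ((w ∧ (w ∧ x)) ∨ w)))) ∨ (y ∧ (x ⊕ ((w ∧ (w ∧ x)) ∨ w)))) ∨ z
At x=0, y=1, z=0, w=0: circuit gives 0, formula gives 1.

No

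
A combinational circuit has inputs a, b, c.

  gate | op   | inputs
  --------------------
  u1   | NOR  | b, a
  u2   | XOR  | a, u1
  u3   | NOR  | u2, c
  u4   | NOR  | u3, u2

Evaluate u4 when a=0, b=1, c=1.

u1 = 1 NOR 0 = 0
u2 = 0 XOR 0 = 0
u3 = 0 NOR 1 = 0
u4 = 0 NOR 0 = 1

1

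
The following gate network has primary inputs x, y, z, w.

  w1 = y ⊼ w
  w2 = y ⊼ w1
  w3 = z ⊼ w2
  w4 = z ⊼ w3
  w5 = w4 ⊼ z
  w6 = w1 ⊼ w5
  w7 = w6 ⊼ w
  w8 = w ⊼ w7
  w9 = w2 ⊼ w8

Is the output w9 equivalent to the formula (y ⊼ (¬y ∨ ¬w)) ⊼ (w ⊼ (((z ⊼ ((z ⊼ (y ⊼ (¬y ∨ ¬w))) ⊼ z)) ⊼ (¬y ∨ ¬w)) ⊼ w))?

w1 = y ⊼ w
w2 = y ⊼ w1 = y ⊼ (y ⊼ w)
w3 = z ⊼ w2 = z ⊼ (y ⊼ (y ⊼ w))
w4 = z ⊼ w3 = z ⊼ (z ⊼ (y ⊼ (y ⊼ w)))
w5 = w4 ⊼ z = (z ⊼ (z ⊼ (y ⊼ (y ⊼ w)))) ⊼ z
w6 = w1 ⊼ w5 = (y ⊼ w) ⊼ ((z ⊼ (z ⊼ (y ⊼ (y ⊼ w)))) ⊼ z)
w7 = w6 ⊼ w = ((y ⊼ w) ⊼ ((z ⊼ (z ⊼ (y ⊼ (y ⊼ w)))) ⊼ z)) ⊼ w
w8 = w ⊼ w7 = w ⊼ (((y ⊼ w) ⊼ ((z ⊼ (z ⊼ (y ⊼ (y ⊼ w)))) ⊼ z)) ⊼ w)
w9 = w2 ⊼ w8 = (y ⊼ (y ⊼ w)) ⊼ (w ⊼ (((y ⊼ w) ⊼ ((z ⊼ (z ⊼ (y ⊼ (y ⊼ w)))) ⊼ z)) ⊼ w))
At x=0, y=0, z=0, w=0: circuit gives 0, formula gives 0.
At x=0, y=0, z=0, w=1: circuit gives 1, formula gives 1.
Agrees on all 16 inputs.

Yes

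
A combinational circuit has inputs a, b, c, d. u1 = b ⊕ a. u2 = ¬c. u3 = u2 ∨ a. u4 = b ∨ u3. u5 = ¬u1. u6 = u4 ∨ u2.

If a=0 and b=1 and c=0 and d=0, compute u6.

u2 = ¬0 = 1
u3 = 1 ∨ 0 = 1
u4 = 1 ∨ 1 = 1
u6 = 1 ∨ 1 = 1

1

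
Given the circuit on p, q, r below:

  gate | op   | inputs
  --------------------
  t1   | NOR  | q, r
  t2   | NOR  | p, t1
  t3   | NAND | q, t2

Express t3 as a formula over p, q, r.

q NAND (p NOR (q NOR r))

t1 = q NOR r
t2 = p NOR t1 = p NOR (q NOR r)
t3 = q NAND t2 = q NAND (p NOR (q NOR r))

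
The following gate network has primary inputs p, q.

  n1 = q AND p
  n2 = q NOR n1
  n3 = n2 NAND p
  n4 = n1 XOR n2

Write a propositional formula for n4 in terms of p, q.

(q AND p) XOR (q NOR (q AND p))

n1 = q AND p
n2 = q NOR n1 = q NOR (q AND p)
n4 = n1 XOR n2 = (q AND p) XOR (q NOR (q AND p))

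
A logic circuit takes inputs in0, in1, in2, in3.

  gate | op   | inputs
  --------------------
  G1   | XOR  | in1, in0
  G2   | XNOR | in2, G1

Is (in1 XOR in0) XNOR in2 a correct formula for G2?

G1 = in1 XOR in0
G2 = in2 XNOR G1 = in2 XNOR (in1 XOR in0)
At in0=0, in1=0, in2=1, in3=0: circuit gives 0, formula gives 0.
At in0=0, in1=0, in2=0, in3=0: circuit gives 1, formula gives 1.
Agrees on all 16 inputs.

Yes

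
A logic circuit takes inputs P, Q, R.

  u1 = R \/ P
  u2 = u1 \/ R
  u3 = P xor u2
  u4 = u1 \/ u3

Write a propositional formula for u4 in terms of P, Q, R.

u1 = R \/ P
u2 = u1 \/ R = (R \/ P) \/ R
u3 = P xor u2 = P xor ((R \/ P) \/ R)
u4 = u1 \/ u3 = (R \/ P) \/ (P xor ((R \/ P) \/ R))

(R \/ P) \/ (P xor ((R \/ P) \/ R))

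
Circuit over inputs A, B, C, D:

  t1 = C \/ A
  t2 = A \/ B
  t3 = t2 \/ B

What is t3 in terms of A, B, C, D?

t2 = A \/ B
t3 = t2 \/ B = (A \/ B) \/ B

(A \/ B) \/ B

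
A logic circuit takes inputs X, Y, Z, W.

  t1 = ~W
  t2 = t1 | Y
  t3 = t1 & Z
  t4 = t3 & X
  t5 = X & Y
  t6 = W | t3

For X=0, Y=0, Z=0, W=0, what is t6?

t1 = ~0 = 1
t3 = 1 & 0 = 0
t6 = 0 | 0 = 0

0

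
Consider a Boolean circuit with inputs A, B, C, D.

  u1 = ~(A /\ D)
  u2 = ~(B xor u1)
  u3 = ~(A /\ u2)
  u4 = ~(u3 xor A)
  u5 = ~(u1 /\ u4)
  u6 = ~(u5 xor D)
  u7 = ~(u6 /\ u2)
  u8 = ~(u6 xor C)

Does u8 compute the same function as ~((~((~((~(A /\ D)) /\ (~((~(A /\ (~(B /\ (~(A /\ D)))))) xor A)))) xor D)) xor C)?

No

u1 = ~(A /\ D)
u2 = ~(B xor u1) = ~(B xor (~(A /\ D)))
u3 = ~(A /\ u2) = ~(A /\ (~(B xor (~(A /\ D)))))
u4 = ~(u3 xor A) = ~((~(A /\ (~(B xor (~(A /\ D)))))) xor A)
u5 = ~(u1 /\ u4) = ~((~(A /\ D)) /\ (~((~(A /\ (~(B xor (~(A /\ D)))))) xor A)))
u6 = ~(u5 xor D) = ~((~((~(A /\ D)) /\ (~((~(A /\ (~(B xor (~(A /\ D)))))) xor A)))) xor D)
u8 = ~(u6 xor C) = ~((~((~((~(A /\ D)) /\ (~((~(A /\ (~(B xor (~(A /\ D)))))) xor A)))) xor D)) xor C)
At A=1, B=0, C=0, D=0: circuit gives 0, formula gives 1.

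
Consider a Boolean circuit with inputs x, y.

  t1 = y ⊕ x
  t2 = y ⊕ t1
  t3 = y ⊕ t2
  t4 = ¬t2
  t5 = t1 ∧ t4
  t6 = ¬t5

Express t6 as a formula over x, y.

t1 = y ⊕ x
t2 = y ⊕ t1 = y ⊕ (y ⊕ x)
t4 = ¬t2 = ¬(y ⊕ (y ⊕ x))
t5 = t1 ∧ t4 = (y ⊕ x) ∧ ¬(y ⊕ (y ⊕ x))
t6 = ¬t5 = ¬((y ⊕ x) ∧ ¬(y ⊕ (y ⊕ x)))

¬((y ⊕ x) ∧ ¬(y ⊕ (y ⊕ x)))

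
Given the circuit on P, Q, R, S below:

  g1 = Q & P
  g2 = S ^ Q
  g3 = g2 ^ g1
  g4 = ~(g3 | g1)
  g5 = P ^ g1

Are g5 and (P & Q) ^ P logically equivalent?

g1 = Q & P
g5 = P ^ g1 = P ^ (Q & P)
At P=0, Q=0, R=0, S=0: circuit gives 0, formula gives 0.
At P=1, Q=0, R=0, S=0: circuit gives 1, formula gives 1.
Agrees on all 16 inputs.

Yes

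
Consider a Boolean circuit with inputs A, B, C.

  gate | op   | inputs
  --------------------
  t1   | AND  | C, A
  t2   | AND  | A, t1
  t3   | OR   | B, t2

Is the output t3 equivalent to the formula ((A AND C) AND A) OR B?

Yes

t1 = C AND A
t2 = A AND t1 = A AND (C AND A)
t3 = B OR t2 = B OR (A AND (C AND A))
At A=0, B=0, C=0: circuit gives 0, formula gives 0.
At A=0, B=1, C=0: circuit gives 1, formula gives 1.
Agrees on all 8 inputs.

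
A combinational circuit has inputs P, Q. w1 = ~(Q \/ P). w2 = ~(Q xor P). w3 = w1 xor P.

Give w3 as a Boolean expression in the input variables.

w1 = ~(Q \/ P)
w3 = w1 xor P = (~(Q \/ P)) xor P

(~(Q \/ P)) xor P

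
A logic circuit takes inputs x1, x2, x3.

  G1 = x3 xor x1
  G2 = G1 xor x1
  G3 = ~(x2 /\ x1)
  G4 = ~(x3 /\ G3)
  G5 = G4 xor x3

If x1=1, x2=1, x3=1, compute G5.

0

G3 = ~(1 /\ 1) = 0
G4 = ~(1 /\ 0) = 1
G5 = 1 xor 1 = 0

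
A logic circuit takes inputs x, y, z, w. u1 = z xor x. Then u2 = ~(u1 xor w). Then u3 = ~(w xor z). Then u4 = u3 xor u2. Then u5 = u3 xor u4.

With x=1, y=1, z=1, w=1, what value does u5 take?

0

u1 = 1 xor 1 = 0
u2 = ~(0 xor 1) = 0
u3 = ~(1 xor 1) = 1
u4 = 1 xor 0 = 1
u5 = 1 xor 1 = 0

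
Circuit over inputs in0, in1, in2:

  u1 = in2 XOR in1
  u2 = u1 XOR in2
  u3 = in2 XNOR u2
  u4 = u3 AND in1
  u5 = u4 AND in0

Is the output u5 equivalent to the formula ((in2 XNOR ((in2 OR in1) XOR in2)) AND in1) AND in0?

u1 = in2 XOR in1
u2 = u1 XOR in2 = (in2 XOR in1) XOR in2
u3 = in2 XNOR u2 = in2 XNOR ((in2 XOR in1) XOR in2)
u4 = u3 AND in1 = (in2 XNOR ((in2 XOR in1) XOR in2)) AND in1
u5 = u4 AND in0 = ((in2 XNOR ((in2 XOR in1) XOR in2)) AND in1) AND in0
At in0=1, in1=1, in2=1: circuit gives 1, formula gives 0.

No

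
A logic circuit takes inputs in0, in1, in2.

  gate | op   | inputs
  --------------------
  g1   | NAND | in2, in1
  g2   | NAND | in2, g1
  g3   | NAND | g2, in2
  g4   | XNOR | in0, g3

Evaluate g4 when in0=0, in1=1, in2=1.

g1 = 1 NAND 1 = 0
g2 = 1 NAND 0 = 1
g3 = 1 NAND 1 = 0
g4 = 0 XNOR 0 = 1

1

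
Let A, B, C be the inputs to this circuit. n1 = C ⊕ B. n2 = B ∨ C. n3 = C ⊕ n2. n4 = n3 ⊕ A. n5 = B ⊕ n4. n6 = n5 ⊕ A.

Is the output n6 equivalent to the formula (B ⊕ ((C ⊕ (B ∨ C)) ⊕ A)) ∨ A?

n2 = B ∨ C
n3 = C ⊕ n2 = C ⊕ (B ∨ C)
n4 = n3 ⊕ A = (C ⊕ (B ∨ C)) ⊕ A
n5 = B ⊕ n4 = B ⊕ ((C ⊕ (B ∨ C)) ⊕ A)
n6 = n5 ⊕ A = (B ⊕ ((C ⊕ (B ∨ C)) ⊕ A)) ⊕ A
At A=1, B=0, C=0: circuit gives 0, formula gives 1.

No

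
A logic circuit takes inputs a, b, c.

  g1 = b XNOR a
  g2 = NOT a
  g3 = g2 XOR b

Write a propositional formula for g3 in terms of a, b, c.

NOT a XOR b

g2 = NOT a
g3 = g2 XOR b = NOT a XOR b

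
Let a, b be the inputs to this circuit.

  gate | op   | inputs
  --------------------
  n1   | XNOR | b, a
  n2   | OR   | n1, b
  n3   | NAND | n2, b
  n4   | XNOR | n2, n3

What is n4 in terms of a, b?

((b XNOR a) OR b) XNOR (((b XNOR a) OR b) NAND b)

n1 = b XNOR a
n2 = n1 OR b = (b XNOR a) OR b
n3 = n2 NAND b = ((b XNOR a) OR b) NAND b
n4 = n2 XNOR n3 = ((b XNOR a) OR b) XNOR (((b XNOR a) OR b) NAND b)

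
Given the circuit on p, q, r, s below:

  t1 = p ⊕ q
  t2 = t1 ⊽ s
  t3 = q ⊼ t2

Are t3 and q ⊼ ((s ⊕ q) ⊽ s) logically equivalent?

t1 = p ⊕ q
t2 = t1 ⊽ s = (p ⊕ q) ⊽ s
t3 = q ⊼ t2 = q ⊼ ((p ⊕ q) ⊽ s)
At p=1, q=1, r=0, s=0: circuit gives 0, formula gives 1.

No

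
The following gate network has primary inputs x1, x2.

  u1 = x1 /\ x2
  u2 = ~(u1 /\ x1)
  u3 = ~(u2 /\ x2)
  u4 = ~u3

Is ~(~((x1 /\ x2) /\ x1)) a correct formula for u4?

u1 = x1 /\ x2
u2 = ~(u1 /\ x1) = ~((x1 /\ x2) /\ x1)
u3 = ~(u2 /\ x2) = ~((~((x1 /\ x2) /\ x1)) /\ x2)
u4 = ~u3 = ~(~((~((x1 /\ x2) /\ x1)) /\ x2))
At x1=0, x2=1: circuit gives 1, formula gives 0.

No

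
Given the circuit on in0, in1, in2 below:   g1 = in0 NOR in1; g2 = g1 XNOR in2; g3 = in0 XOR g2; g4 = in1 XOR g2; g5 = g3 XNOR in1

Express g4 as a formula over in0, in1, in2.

g1 = in0 NOR in1
g2 = g1 XNOR in2 = (in0 NOR in1) XNOR in2
g4 = in1 XOR g2 = in1 XOR ((in0 NOR in1) XNOR in2)

in1 XOR ((in0 NOR in1) XNOR in2)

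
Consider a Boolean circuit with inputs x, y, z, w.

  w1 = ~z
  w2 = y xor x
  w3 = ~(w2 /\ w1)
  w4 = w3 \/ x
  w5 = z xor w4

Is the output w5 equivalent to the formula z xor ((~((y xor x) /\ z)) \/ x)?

w1 = ~z
w2 = y xor x
w3 = ~(w2 /\ w1) = ~((y xor x) /\ ~z)
w4 = w3 \/ x = (~((y xor x) /\ ~z)) \/ x
w5 = z xor w4 = z xor ((~((y xor x) /\ ~z)) \/ x)
At x=0, y=1, z=0, w=0: circuit gives 0, formula gives 1.

No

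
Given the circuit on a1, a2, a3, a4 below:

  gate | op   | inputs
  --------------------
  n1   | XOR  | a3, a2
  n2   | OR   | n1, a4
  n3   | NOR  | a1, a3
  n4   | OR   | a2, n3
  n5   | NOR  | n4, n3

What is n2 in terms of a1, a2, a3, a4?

(a3 XOR a2) OR a4

n1 = a3 XOR a2
n2 = n1 OR a4 = (a3 XOR a2) OR a4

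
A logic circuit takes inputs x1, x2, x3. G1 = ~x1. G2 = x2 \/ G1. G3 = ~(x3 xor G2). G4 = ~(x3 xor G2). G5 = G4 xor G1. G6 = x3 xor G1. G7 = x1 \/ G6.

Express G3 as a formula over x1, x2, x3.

G1 = ~x1
G2 = x2 \/ G1 = x2 \/ ~x1
G3 = ~(x3 xor G2) = ~(x3 xor (x2 \/ ~x1))

~(x3 xor (x2 \/ ~x1))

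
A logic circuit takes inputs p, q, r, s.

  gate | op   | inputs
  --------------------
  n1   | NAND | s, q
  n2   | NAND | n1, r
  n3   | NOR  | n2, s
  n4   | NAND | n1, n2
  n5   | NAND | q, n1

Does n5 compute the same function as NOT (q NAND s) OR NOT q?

Yes

n1 = s NAND q
n5 = q NAND n1 = q NAND (s NAND q)
At p=0, q=1, r=0, s=0: circuit gives 0, formula gives 0.
At p=0, q=0, r=0, s=0: circuit gives 1, formula gives 1.
Agrees on all 16 inputs.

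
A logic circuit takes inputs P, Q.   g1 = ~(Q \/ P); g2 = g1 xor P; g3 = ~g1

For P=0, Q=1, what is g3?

g1 = ~(1 \/ 0) = 0
g3 = ~0 = 1

1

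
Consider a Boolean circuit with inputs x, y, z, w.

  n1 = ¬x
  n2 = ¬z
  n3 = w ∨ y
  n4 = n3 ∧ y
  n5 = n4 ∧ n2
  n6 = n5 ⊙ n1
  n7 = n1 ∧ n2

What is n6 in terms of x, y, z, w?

(((w ∨ y) ∧ y) ∧ ¬z) ⊙ ¬x

n1 = ¬x
n2 = ¬z
n3 = w ∨ y
n4 = n3 ∧ y = (w ∨ y) ∧ y
n5 = n4 ∧ n2 = ((w ∨ y) ∧ y) ∧ ¬z
n6 = n5 ⊙ n1 = (((w ∨ y) ∧ y) ∧ ¬z) ⊙ ¬x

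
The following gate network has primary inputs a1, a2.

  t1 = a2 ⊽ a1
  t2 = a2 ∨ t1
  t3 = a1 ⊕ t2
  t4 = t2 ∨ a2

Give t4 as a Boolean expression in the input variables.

t1 = a2 ⊽ a1
t2 = a2 ∨ t1 = a2 ∨ (a2 ⊽ a1)
t4 = t2 ∨ a2 = (a2 ∨ (a2 ⊽ a1)) ∨ a2

(a2 ∨ (a2 ⊽ a1)) ∨ a2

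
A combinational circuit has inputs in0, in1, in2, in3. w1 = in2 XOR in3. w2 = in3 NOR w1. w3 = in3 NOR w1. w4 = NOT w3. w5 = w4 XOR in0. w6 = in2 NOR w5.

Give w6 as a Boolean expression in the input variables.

w1 = in2 XOR in3
w3 = in3 NOR w1 = in3 NOR (in2 XOR in3)
w4 = NOT w3 = NOT (in3 NOR (in2 XOR in3))
w5 = w4 XOR in0 = NOT (in3 NOR (in2 XOR in3)) XOR in0
w6 = in2 NOR w5 = in2 NOR (NOT (in3 NOR (in2 XOR in3)) XOR in0)

in2 NOR (NOT (in3 NOR (in2 XOR in3)) XOR in0)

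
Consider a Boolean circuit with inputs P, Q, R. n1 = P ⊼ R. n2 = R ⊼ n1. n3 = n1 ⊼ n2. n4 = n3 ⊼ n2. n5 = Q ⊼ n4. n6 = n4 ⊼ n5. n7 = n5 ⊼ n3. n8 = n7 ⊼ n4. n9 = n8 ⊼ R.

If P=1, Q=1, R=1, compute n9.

n1 = 1 ⊼ 1 = 0
n2 = 1 ⊼ 0 = 1
n3 = 0 ⊼ 1 = 1
n4 = 1 ⊼ 1 = 0
n5 = 1 ⊼ 0 = 1
n7 = 1 ⊼ 1 = 0
n8 = 0 ⊼ 0 = 1
n9 = 1 ⊼ 1 = 0

0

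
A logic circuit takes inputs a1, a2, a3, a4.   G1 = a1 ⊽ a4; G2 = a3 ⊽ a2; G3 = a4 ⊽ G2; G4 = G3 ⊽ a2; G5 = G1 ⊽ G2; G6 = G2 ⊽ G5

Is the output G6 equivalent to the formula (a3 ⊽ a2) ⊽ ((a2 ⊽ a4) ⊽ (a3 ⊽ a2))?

No

G1 = a1 ⊽ a4
G2 = a3 ⊽ a2
G5 = G1 ⊽ G2 = (a1 ⊽ a4) ⊽ (a3 ⊽ a2)
G6 = G2 ⊽ G5 = (a3 ⊽ a2) ⊽ ((a1 ⊽ a4) ⊽ (a3 ⊽ a2))
At a1=0, a2=1, a3=0, a4=0: circuit gives 1, formula gives 0.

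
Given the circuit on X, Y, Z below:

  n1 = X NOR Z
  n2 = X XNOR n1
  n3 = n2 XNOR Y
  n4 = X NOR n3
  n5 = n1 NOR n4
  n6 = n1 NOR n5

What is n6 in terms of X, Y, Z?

(X NOR Z) NOR ((X NOR Z) NOR (X NOR ((X XNOR (X NOR Z)) XNOR Y)))

n1 = X NOR Z
n2 = X XNOR n1 = X XNOR (X NOR Z)
n3 = n2 XNOR Y = (X XNOR (X NOR Z)) XNOR Y
n4 = X NOR n3 = X NOR ((X XNOR (X NOR Z)) XNOR Y)
n5 = n1 NOR n4 = (X NOR Z) NOR (X NOR ((X XNOR (X NOR Z)) XNOR Y))
n6 = n1 NOR n5 = (X NOR Z) NOR ((X NOR Z) NOR (X NOR ((X XNOR (X NOR Z)) XNOR Y)))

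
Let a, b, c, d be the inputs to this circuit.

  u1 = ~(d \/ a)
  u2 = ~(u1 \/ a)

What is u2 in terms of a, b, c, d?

u1 = ~(d \/ a)
u2 = ~(u1 \/ a) = ~((~(d \/ a)) \/ a)

~((~(d \/ a)) \/ a)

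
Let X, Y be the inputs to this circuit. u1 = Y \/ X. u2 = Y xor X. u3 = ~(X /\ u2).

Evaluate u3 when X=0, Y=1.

u2 = 1 xor 0 = 1
u3 = ~(0 /\ 1) = 1

1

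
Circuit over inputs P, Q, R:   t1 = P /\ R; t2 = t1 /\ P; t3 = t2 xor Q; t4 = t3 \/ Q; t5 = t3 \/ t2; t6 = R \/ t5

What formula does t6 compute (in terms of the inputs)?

t1 = P /\ R
t2 = t1 /\ P = (P /\ R) /\ P
t3 = t2 xor Q = ((P /\ R) /\ P) xor Q
t5 = t3 \/ t2 = (((P /\ R) /\ P) xor Q) \/ ((P /\ R) /\ P)
t6 = R \/ t5 = R \/ ((((P /\ R) /\ P) xor Q) \/ ((P /\ R) /\ P))

R \/ ((((P /\ R) /\ P) xor Q) \/ ((P /\ R) /\ P))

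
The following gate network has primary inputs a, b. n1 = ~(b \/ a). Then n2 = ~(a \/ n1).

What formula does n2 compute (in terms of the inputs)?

~(a \/ (~(b \/ a)))

n1 = ~(b \/ a)
n2 = ~(a \/ n1) = ~(a \/ (~(b \/ a)))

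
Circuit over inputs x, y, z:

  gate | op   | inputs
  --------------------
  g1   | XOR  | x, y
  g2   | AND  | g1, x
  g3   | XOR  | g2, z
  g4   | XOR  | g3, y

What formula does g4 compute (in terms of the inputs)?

g1 = x XOR y
g2 = g1 AND x = (x XOR y) AND x
g3 = g2 XOR z = ((x XOR y) AND x) XOR z
g4 = g3 XOR y = (((x XOR y) AND x) XOR z) XOR y

(((x XOR y) AND x) XOR z) XOR y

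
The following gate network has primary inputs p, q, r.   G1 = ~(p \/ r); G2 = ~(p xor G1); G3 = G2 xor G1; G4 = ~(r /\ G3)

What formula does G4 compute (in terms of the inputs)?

~(r /\ ((~(p xor (~(p \/ r)))) xor (~(p \/ r))))

G1 = ~(p \/ r)
G2 = ~(p xor G1) = ~(p xor (~(p \/ r)))
G3 = G2 xor G1 = (~(p xor (~(p \/ r)))) xor (~(p \/ r))
G4 = ~(r /\ G3) = ~(r /\ ((~(p xor (~(p \/ r)))) xor (~(p \/ r))))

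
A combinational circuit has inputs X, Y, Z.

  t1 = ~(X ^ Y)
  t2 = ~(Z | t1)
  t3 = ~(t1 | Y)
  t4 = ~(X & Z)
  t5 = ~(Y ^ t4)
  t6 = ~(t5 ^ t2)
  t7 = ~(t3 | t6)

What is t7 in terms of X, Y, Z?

~((~((~(X ^ Y)) | Y)) | (~((~(Y ^ (~(X & Z)))) ^ (~(Z | (~(X ^ Y)))))))

t1 = ~(X ^ Y)
t2 = ~(Z | t1) = ~(Z | (~(X ^ Y)))
t3 = ~(t1 | Y) = ~((~(X ^ Y)) | Y)
t4 = ~(X & Z)
t5 = ~(Y ^ t4) = ~(Y ^ (~(X & Z)))
t6 = ~(t5 ^ t2) = ~((~(Y ^ (~(X & Z)))) ^ (~(Z | (~(X ^ Y)))))
t7 = ~(t3 | t6) = ~((~((~(X ^ Y)) | Y)) | (~((~(Y ^ (~(X & Z)))) ^ (~(Z | (~(X ^ Y)))))))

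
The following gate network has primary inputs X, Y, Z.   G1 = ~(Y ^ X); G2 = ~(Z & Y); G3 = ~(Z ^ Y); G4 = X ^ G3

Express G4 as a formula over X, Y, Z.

G3 = ~(Z ^ Y)
G4 = X ^ G3 = X ^ (~(Z ^ Y))

X ^ (~(Z ^ Y))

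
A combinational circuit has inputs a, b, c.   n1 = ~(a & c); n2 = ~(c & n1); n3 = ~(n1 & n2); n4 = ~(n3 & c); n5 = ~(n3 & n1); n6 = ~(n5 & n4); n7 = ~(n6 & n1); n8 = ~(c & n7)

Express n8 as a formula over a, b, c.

n1 = ~(a & c)
n2 = ~(c & n1) = ~(c & (~(a & c)))
n3 = ~(n1 & n2) = ~((~(a & c)) & (~(c & (~(a & c)))))
n4 = ~(n3 & c) = ~((~((~(a & c)) & (~(c & (~(a & c)))))) & c)
n5 = ~(n3 & n1) = ~((~((~(a & c)) & (~(c & (~(a & c)))))) & (~(a & c)))
n6 = ~(n5 & n4) = ~((~((~((~(a & c)) & (~(c & (~(a & c)))))) & (~(a & c)))) & (~((~((~(a & c)) & (~(c & (~(a & c)))))) & c)))
n7 = ~(n6 & n1) = ~((~((~((~((~(a & c)) & (~(c & (~(a & c)))))) & (~(a & c)))) & (~((~((~(a & c)) & (~(c & (~(a & c)))))) & c)))) & (~(a & c)))
n8 = ~(c & n7) = ~(c & (~((~((~((~((~(a & c)) & (~(c & (~(a & c)))))) & (~(a & c)))) & (~((~((~(a & c)) & (~(c & (~(a & c)))))) & c)))) & (~(a & c)))))

~(c & (~((~((~((~((~(a & c)) & (~(c & (~(a & c)))))) & (~(a & c)))) & (~((~((~(a & c)) & (~(c & (~(a & c)))))) & c)))) & (~(a & c)))))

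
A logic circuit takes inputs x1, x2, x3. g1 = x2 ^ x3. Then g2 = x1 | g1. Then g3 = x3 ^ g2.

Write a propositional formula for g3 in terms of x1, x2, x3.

x3 ^ (x1 | (x2 ^ x3))

g1 = x2 ^ x3
g2 = x1 | g1 = x1 | (x2 ^ x3)
g3 = x3 ^ g2 = x3 ^ (x1 | (x2 ^ x3))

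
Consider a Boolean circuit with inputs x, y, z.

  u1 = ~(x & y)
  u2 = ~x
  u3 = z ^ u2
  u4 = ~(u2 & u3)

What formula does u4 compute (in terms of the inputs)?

~(~x & (z ^ ~x))

u2 = ~x
u3 = z ^ u2 = z ^ ~x
u4 = ~(u2 & u3) = ~(~x & (z ^ ~x))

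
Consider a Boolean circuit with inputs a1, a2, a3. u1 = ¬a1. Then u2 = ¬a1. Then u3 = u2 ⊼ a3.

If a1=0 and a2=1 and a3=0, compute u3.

u2 = ¬0 = 1
u3 = 1 ⊼ 0 = 1

1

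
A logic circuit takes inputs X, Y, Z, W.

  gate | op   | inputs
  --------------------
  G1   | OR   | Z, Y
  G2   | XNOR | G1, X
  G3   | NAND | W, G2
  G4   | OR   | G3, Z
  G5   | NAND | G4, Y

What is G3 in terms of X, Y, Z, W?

W NAND ((Z OR Y) XNOR X)

G1 = Z OR Y
G2 = G1 XNOR X = (Z OR Y) XNOR X
G3 = W NAND G2 = W NAND ((Z OR Y) XNOR X)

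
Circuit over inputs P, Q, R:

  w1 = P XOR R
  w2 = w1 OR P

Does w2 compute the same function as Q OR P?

w1 = P XOR R
w2 = w1 OR P = (P XOR R) OR P
At P=0, Q=0, R=1: circuit gives 1, formula gives 0.

No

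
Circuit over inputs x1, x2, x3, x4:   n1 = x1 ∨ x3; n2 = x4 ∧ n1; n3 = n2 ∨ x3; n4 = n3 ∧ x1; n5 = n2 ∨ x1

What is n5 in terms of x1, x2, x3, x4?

n1 = x1 ∨ x3
n2 = x4 ∧ n1 = x4 ∧ (x1 ∨ x3)
n5 = n2 ∨ x1 = (x4 ∧ (x1 ∨ x3)) ∨ x1

(x4 ∧ (x1 ∨ x3)) ∨ x1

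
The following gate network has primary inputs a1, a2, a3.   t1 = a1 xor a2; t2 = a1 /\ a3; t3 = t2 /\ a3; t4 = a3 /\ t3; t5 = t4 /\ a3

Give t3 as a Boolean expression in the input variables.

t2 = a1 /\ a3
t3 = t2 /\ a3 = (a1 /\ a3) /\ a3

(a1 /\ a3) /\ a3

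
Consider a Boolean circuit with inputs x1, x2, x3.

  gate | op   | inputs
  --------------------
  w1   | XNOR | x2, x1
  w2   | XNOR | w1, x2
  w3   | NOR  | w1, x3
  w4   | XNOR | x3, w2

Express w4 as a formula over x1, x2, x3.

x3 XNOR ((x2 XNOR x1) XNOR x2)

w1 = x2 XNOR x1
w2 = w1 XNOR x2 = (x2 XNOR x1) XNOR x2
w4 = x3 XNOR w2 = x3 XNOR ((x2 XNOR x1) XNOR x2)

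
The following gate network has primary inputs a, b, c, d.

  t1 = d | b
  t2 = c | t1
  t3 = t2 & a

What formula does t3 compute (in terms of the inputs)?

(c | (d | b)) & a

t1 = d | b
t2 = c | t1 = c | (d | b)
t3 = t2 & a = (c | (d | b)) & a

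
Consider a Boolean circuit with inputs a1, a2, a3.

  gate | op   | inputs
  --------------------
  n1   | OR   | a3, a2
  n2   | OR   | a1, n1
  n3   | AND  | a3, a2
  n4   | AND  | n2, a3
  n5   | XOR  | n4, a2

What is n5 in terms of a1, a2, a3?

((a1 OR (a3 OR a2)) AND a3) XOR a2

n1 = a3 OR a2
n2 = a1 OR n1 = a1 OR (a3 OR a2)
n4 = n2 AND a3 = (a1 OR (a3 OR a2)) AND a3
n5 = n4 XOR a2 = ((a1 OR (a3 OR a2)) AND a3) XOR a2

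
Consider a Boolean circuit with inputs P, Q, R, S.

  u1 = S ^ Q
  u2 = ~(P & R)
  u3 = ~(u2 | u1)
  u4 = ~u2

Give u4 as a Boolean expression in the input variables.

~(~(P & R))

u2 = ~(P & R)
u4 = ~u2 = ~(~(P & R))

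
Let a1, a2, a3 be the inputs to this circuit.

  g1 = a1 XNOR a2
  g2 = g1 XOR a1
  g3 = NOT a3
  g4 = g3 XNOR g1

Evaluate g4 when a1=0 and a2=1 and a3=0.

0

g1 = 0 XNOR 1 = 0
g3 = NOT 0 = 1
g4 = 1 XNOR 0 = 0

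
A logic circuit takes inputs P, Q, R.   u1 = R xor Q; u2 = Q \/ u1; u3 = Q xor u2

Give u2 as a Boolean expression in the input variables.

u1 = R xor Q
u2 = Q \/ u1 = Q \/ (R xor Q)

Q \/ (R xor Q)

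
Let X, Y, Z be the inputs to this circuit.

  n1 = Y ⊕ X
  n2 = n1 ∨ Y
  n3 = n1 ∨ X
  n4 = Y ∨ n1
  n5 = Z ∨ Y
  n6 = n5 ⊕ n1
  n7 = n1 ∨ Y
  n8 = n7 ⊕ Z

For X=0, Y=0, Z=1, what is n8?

1

n1 = 0 ⊕ 0 = 0
n7 = 0 ∨ 0 = 0
n8 = 0 ⊕ 1 = 1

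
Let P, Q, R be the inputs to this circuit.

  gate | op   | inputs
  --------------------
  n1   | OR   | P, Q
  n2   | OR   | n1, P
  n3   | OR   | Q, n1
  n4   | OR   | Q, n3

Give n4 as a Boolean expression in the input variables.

n1 = P OR Q
n3 = Q OR n1 = Q OR (P OR Q)
n4 = Q OR n3 = Q OR (Q OR (P OR Q))

Q OR (Q OR (P OR Q))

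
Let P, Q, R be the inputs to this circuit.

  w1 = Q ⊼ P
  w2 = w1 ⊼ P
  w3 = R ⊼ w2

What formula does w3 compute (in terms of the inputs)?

w1 = Q ⊼ P
w2 = w1 ⊼ P = (Q ⊼ P) ⊼ P
w3 = R ⊼ w2 = R ⊼ ((Q ⊼ P) ⊼ P)

R ⊼ ((Q ⊼ P) ⊼ P)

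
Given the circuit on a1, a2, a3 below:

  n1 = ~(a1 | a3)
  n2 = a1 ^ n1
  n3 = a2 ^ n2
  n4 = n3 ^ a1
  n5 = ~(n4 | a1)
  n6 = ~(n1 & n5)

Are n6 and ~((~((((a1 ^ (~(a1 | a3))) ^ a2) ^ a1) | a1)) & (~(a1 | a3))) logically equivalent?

Yes

n1 = ~(a1 | a3)
n2 = a1 ^ n1 = a1 ^ (~(a1 | a3))
n3 = a2 ^ n2 = a2 ^ (a1 ^ (~(a1 | a3)))
n4 = n3 ^ a1 = (a2 ^ (a1 ^ (~(a1 | a3)))) ^ a1
n5 = ~(n4 | a1) = ~(((a2 ^ (a1 ^ (~(a1 | a3)))) ^ a1) | a1)
n6 = ~(n1 & n5) = ~((~(a1 | a3)) & (~(((a2 ^ (a1 ^ (~(a1 | a3)))) ^ a1) | a1)))
At a1=0, a2=1, a3=0: circuit gives 0, formula gives 0.
At a1=0, a2=0, a3=0: circuit gives 1, formula gives 1.
Agrees on all 8 inputs.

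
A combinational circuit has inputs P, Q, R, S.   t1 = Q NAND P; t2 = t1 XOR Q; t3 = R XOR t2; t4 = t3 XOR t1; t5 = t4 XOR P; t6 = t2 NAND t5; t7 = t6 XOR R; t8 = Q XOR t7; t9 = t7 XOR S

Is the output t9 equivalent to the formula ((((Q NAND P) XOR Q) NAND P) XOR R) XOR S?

t1 = Q NAND P
t2 = t1 XOR Q = (Q NAND P) XOR Q
t3 = R XOR t2 = R XOR ((Q NAND P) XOR Q)
t4 = t3 XOR t1 = (R XOR ((Q NAND P) XOR Q)) XOR (Q NAND P)
t5 = t4 XOR P = ((R XOR ((Q NAND P) XOR Q)) XOR (Q NAND P)) XOR P
t6 = t2 NAND t5 = ((Q NAND P) XOR Q) NAND (((R XOR ((Q NAND P) XOR Q)) XOR (Q NAND P)) XOR P)
t7 = t6 XOR R = (((Q NAND P) XOR Q) NAND (((R XOR ((Q NAND P) XOR Q)) XOR (Q NAND P)) XOR P)) XOR R
t9 = t7 XOR S = ((((Q NAND P) XOR Q) NAND (((R XOR ((Q NAND P) XOR Q)) XOR (Q NAND P)) XOR P)) XOR R) XOR S
At P=0, Q=0, R=1, S=0: circuit gives 1, formula gives 0.

No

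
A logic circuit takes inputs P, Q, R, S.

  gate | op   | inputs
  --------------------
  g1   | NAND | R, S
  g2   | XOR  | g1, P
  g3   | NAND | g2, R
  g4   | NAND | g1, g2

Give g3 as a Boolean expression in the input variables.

((R NAND S) XOR P) NAND R

g1 = R NAND S
g2 = g1 XOR P = (R NAND S) XOR P
g3 = g2 NAND R = ((R NAND S) XOR P) NAND R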